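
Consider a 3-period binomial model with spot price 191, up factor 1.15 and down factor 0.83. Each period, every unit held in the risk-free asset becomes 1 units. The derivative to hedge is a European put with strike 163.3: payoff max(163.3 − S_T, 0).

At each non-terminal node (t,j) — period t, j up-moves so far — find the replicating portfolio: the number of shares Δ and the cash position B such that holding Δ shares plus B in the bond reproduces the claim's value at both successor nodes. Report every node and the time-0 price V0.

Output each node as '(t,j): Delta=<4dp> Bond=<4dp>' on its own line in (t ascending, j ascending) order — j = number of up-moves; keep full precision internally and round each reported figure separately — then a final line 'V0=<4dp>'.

(0,0): Delta=-0.2490 Bond=57.3294
(1,0): Delta=-0.5146 Bond=99.4248
(1,1): Delta=-0.0799 Bond=20.1864
(2,0): Delta=-1.0000 Bond=163.3000
(2,1): Delta=-0.2054 Bond=43.0643
(2,2): Delta=0.0000 Bond=0.0000
V0=9.7673

No-arbitrage ⇒ martingale measure with p* = (R−d)/(u−d) = 0.5313.
Terminal values V(3,·): V(3,0)=54.0887, V(3,1)=11.9831, V(3,2)=0.0000, V(3,3)=0.0000
(2,0): S=131.5799. Δ = (V_up−V_dn)/(S_up−S_dn) = (11.9831−54.0887)/(151.3169−109.2113) = -1.0000. V = [p*·11.9831 + (1−p*)·54.0887]/1 = 31.7201. B = V − Δ·S = 163.3000.
(2,1): S=182.3095. Δ = (V_up−V_dn)/(S_up−S_dn) = (0.0000−11.9831)/(209.6559−151.3169) = -0.2054. V = [p*·0.0000 + (1−p*)·11.9831]/1 = 5.6171. B = V − Δ·S = 43.0643.
(2,2): S=252.5975. Δ = (V_up−V_dn)/(S_up−S_dn) = (0.0000−0.0000)/(290.4871−209.6559) = 0.0000. V = [p*·0.0000 + (1−p*)·0.0000]/1 = 0.0000. B = V − Δ·S = 0.0000.
(1,0): S=158.5300. Δ = (V_up−V_dn)/(S_up−S_dn) = (5.6171−31.7201)/(182.3095−131.5799) = -0.5146. V = [p*·5.6171 + (1−p*)·31.7201]/1 = 17.8529. B = V − Δ·S = 99.4248.
(1,1): S=219.6500. Δ = (V_up−V_dn)/(S_up−S_dn) = (0.0000−5.6171)/(252.5975−182.3095) = -0.0799. V = [p*·0.0000 + (1−p*)·5.6171]/1 = 2.6330. B = V − Δ·S = 20.1864.
(0,0): S=191.0000. Δ = (V_up−V_dn)/(S_up−S_dn) = (2.6330−17.8529)/(219.6500−158.5300) = -0.2490. V = [p*·2.6330 + (1−p*)·17.8529]/1 = 9.7673. B = V − Δ·S = 57.3294.
Each (Δ,B) replicates both successor values, so the strategy is self-financing and V0 is arbitrage-free.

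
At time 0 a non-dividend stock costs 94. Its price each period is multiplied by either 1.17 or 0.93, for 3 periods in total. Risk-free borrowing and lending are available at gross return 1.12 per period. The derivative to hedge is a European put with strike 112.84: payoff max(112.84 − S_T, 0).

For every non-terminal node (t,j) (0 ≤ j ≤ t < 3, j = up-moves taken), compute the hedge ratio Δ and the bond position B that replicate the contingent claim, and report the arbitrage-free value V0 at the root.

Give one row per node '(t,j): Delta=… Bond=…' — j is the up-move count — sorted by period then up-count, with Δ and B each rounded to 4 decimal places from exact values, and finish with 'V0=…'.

(0,0): Delta=-0.2365 Bond=23.7663
(1,0): Delta=-0.7699 Bond=73.2541
(1,1): Delta=-0.1249 Bond=14.3456
(2,0): Delta=-1.0000 Bond=100.7500
(2,1): Delta=-0.7218 Bond=77.1221
(2,2): Delta=0.0000 Bond=0.0000
V0=1.5396

The replicating-portfolio and risk-neutral prices coincide; use p* = (1.12−0.93)/(1.17−0.93) = 0.7917 for the latter.
Terminal values V(3,·): V(3,0)=37.2304, V(3,1)=17.7183, V(3,2)=0.0000, V(3,3)=0.0000
Node (2,0) S=81.3006: V=(p*·17.7183+(1−p*)·37.2304)/1.12=19.4494; Δ=(17.7183−37.2304)/(95.1217−75.6096)=-1.0000; B=V−Δ·S=100.7500
Node (2,1) S=102.2814: V=(p*·0.0000+(1−p*)·17.7183)/1.12=3.2958; Δ=(0.0000−17.7183)/(119.6692−95.1217)=-0.7218; B=V−Δ·S=77.1221
Node (2,2) S=128.6766: V=(p*·0.0000+(1−p*)·0.0000)/1.12=0.0000; Δ=(0.0000−0.0000)/(150.5516−119.6692)=0.0000; B=V−Δ·S=0.0000
Node (1,0) S=87.4200: V=(p*·3.2958+(1−p*)·19.4494)/1.12=5.9475; Δ=(3.2958−19.4494)/(102.2814−81.3006)=-0.7699; B=V−Δ·S=73.2541
Node (1,1) S=109.9800: V=(p*·0.0000+(1−p*)·3.2958)/1.12=0.6131; Δ=(0.0000−3.2958)/(128.6766−102.2814)=-0.1249; B=V−Δ·S=14.3456
Node (0,0) S=94.0000: V=(p*·0.6131+(1−p*)·5.9475)/1.12=1.5396; Δ=(0.6131−5.9475)/(109.9800−87.4200)=-0.2365; B=V−Δ·S=23.7663
Each (Δ,B) replicates both successor values, so the strategy is self-financing and V0 is arbitrage-free.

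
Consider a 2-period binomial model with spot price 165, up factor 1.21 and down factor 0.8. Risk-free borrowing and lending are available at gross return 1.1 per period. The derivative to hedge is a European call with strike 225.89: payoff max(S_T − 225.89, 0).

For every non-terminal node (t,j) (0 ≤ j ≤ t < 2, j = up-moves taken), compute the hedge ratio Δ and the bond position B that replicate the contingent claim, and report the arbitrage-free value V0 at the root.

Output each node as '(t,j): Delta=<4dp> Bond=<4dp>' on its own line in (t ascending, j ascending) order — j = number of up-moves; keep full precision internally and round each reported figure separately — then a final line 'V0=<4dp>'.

Risk-neutral probability p* = (R−d)/(u−d) = (1.1−0.8)/(1.21−0.8) = 0.7317.
Payoff layer (t=2): V(2,0)=0.0000, V(2,1)=0.0000, V(2,2)=15.6865
  t=1,j=0: stock 132.0000 → up 159.7200 (V=0.0000), down 105.6000 (V=0.0000). Price 0.0000; hedge Δ=0.0000, bond B=0.0000.
  t=1,j=1: stock 199.6500 → up 241.5765 (V=15.6865), down 159.7200 (V=0.0000). Price 10.4345; hedge Δ=0.1916, bond B=-27.8253.
  t=0,j=0: stock 165.0000 → up 199.6500 (V=10.4345), down 132.0000 (V=0.0000). Price 6.9409; hedge Δ=0.1542, bond B=-18.5091.
Check: Δ(0,0)·S0 + B(0,0) = 6.9409 = V0.

(0,0): Delta=0.1542 Bond=-18.5091
(1,0): Delta=0.0000 Bond=0.0000
(1,1): Delta=0.1916 Bond=-27.8253
V0=6.9409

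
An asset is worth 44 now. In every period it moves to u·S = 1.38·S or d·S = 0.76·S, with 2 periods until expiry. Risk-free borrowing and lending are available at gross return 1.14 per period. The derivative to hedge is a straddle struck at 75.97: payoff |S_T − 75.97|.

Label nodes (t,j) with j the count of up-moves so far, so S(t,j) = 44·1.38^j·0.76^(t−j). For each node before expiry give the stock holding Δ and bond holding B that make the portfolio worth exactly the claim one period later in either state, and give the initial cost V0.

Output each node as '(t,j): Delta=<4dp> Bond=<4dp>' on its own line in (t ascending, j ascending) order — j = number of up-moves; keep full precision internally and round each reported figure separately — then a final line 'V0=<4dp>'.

(0,0): Delta=-0.6916 Bond=49.4108
(1,0): Delta=-1.0000 Bond=66.6404
(1,1): Delta=-0.5844 Bond=49.8154
V0=18.9793

Since d<R<u, set p* = (R−d)/(u−d) = 0.6129; price each node as the discounted p*-expectation of its children.
Terminal values V(2,·): V(2,0)=50.5556, V(2,1)=29.8228, V(2,2)=7.8236
(1,0): S=33.4400. Δ = (V_up−V_dn)/(S_up−S_dn) = (29.8228−50.5556)/(46.1472−25.4144) = -1.0000. V = [p*·29.8228 + (1−p*)·50.5556]/1.14 = 33.2004. B = V − Δ·S = 66.6404.
(1,1): S=60.7200. Δ = (V_up−V_dn)/(S_up−S_dn) = (7.8236−29.8228)/(83.7936−46.1472) = -0.5844. V = [p*·7.8236 + (1−p*)·29.8228]/1.14 = 14.3328. B = V − Δ·S = 49.8154.
(0,0): S=44.0000. Δ = (V_up−V_dn)/(S_up−S_dn) = (14.3328−33.2004)/(60.7200−33.4400) = -0.6916. V = [p*·14.3328 + (1−p*)·33.2004]/1.14 = 18.9793. B = V − Δ·S = 49.4108.
Self-financing check: at every node Δ·S+B equals the discounted successor values.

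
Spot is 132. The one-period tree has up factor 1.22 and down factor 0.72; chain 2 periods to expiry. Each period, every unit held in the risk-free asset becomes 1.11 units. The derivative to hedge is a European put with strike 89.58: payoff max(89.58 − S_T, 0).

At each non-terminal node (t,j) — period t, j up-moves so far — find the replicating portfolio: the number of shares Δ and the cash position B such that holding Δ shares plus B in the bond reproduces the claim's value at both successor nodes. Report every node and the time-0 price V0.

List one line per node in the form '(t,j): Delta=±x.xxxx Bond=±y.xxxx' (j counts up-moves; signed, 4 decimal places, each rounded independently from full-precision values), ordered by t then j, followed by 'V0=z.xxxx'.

(0,0): Delta=-0.0635 Bond=9.2151
(1,0): Delta=-0.4451 Bond=46.4945
(1,1): Delta=0.0000 Bond=0.0000
V0=0.8309

Risk-neutral probability p* = (R−d)/(u−d) = (1.11−0.72)/(1.22−0.72) = 0.7800.
At expiry t=2: V(2,0)=21.1512, V(2,1)=0.0000, V(2,2)=0.0000
Node (1,0) S=95.0400: V=(p*·0.0000+(1−p*)·21.1512)/1.11=4.1921; Δ=(0.0000−21.1512)/(115.9488−68.4288)=-0.4451; B=V−Δ·S=46.4945
Node (1,1) S=161.0400: V=(p*·0.0000+(1−p*)·0.0000)/1.11=0.0000; Δ=(0.0000−0.0000)/(196.4688−115.9488)=0.0000; B=V−Δ·S=0.0000
Node (0,0) S=132.0000: V=(p*·0.0000+(1−p*)·4.1921)/1.11=0.8309; Δ=(0.0000−4.1921)/(161.0400−95.0400)=-0.0635; B=V−Δ·S=9.2151
Each (Δ,B) replicates both successor values, so the strategy is self-financing and V0 is arbitrage-free.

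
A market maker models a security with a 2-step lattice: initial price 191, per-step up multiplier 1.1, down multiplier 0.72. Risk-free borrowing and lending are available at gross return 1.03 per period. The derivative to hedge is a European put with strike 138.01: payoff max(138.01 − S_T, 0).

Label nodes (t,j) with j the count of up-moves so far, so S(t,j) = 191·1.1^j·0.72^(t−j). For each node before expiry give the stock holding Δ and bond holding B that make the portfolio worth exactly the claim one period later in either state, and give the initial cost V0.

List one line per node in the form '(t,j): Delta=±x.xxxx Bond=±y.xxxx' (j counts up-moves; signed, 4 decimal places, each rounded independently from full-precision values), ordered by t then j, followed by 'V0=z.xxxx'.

Risk-neutral probability p* = (R−d)/(u−d) = (1.03−0.72)/(1.1−0.72) = 0.8158.
Payoff layer (t=2): V(2,0)=38.9956, V(2,1)=0.0000, V(2,2)=0.0000
(1,0): S=137.5200. Δ = (V_up−V_dn)/(S_up−S_dn) = (0.0000−38.9956)/(151.2720−99.0144) = -0.7462. V = [p*·0.0000 + (1−p*)·38.9956]/1.03 = 6.9742. B = V − Δ·S = 109.5942.
(1,1): S=210.1000. Δ = (V_up−V_dn)/(S_up−S_dn) = (0.0000−0.0000)/(231.1100−151.2720) = 0.0000. V = [p*·0.0000 + (1−p*)·0.0000]/1.03 = 0.0000. B = V − Δ·S = 0.0000.
(0,0): S=191.0000. Δ = (V_up−V_dn)/(S_up−S_dn) = (0.0000−6.9742)/(210.1000−137.5200) = -0.0961. V = [p*·0.0000 + (1−p*)·6.9742]/1.03 = 1.2473. B = V − Δ·S = 19.6004.
Check: Δ(0,0)·S0 + B(0,0) = 1.2473 = V0.

(0,0): Delta=-0.0961 Bond=19.6004
(1,0): Delta=-0.7462 Bond=109.5942
(1,1): Delta=0.0000 Bond=0.0000
V0=1.2473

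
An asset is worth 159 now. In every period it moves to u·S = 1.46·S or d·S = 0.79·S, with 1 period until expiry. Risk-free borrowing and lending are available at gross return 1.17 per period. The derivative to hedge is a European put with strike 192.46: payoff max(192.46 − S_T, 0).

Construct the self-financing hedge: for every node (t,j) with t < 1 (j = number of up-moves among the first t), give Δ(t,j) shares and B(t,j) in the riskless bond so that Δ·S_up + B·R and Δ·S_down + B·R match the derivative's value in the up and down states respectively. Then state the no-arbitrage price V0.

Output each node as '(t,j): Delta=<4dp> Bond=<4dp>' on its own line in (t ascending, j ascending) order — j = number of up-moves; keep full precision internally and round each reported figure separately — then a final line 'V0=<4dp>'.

Under the risk-neutral measure, an up-move has probability p* = (R−d)/(u−d) = 0.5672 and values discount at R = 1.17.
Payoff layer (t=1): V(1,0)=66.8500, V(1,1)=0.0000
  t=0,j=0: stock 159.0000 → up 232.1400 (V=0.0000), down 125.6100 (V=66.8500). Price 24.7308; hedge Δ=-0.6275, bond B=124.5070.
Check: Δ(0,0)·S0 + B(0,0) = 24.7308 = V0.

(0,0): Delta=-0.6275 Bond=124.5070
V0=24.7308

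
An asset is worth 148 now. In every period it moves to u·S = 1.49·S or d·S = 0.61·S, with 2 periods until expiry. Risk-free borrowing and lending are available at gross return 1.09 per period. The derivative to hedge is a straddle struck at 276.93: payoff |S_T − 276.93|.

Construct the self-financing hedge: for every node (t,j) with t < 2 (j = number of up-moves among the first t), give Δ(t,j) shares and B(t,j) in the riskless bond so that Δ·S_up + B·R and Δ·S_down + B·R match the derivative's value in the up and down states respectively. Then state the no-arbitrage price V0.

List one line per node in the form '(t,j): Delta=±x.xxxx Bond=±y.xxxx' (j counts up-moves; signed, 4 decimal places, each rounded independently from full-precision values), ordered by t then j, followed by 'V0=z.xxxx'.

Under the risk-neutral measure, an up-move has probability p* = (R−d)/(u−d) = 0.5455 and values discount at R = 1.09.
Terminal values V(2,·): V(2,0)=221.8592, V(2,1)=142.4128, V(2,2)=51.6448
(1,0): S=90.2800. Δ = (V_up−V_dn)/(S_up−S_dn) = (142.4128−221.8592)/(134.5172−55.0708) = -1.0000. V = [p*·142.4128 + (1−p*)·221.8592]/1.09 = 163.7842. B = V − Δ·S = 254.0642.
(1,1): S=220.5200. Δ = (V_up−V_dn)/(S_up−S_dn) = (51.6448−142.4128)/(328.5748−134.5172) = -0.4677. V = [p*·51.6448 + (1−p*)·142.4128]/1.09 = 85.2321. B = V − Δ·S = 188.3775.
(0,0): S=148.0000. Δ = (V_up−V_dn)/(S_up−S_dn) = (85.2321−163.7842)/(220.5200−90.2800) = -0.6031. V = [p*·85.2321 + (1−p*)·163.7842]/1.09 = 110.9519. B = V − Δ·S = 200.2157.
Check: Δ(0,0)·S0 + B(0,0) = 110.9519 = V0.

(0,0): Delta=-0.6031 Bond=200.2157
(1,0): Delta=-1.0000 Bond=254.0642
(1,1): Delta=-0.4677 Bond=188.3775
V0=110.9519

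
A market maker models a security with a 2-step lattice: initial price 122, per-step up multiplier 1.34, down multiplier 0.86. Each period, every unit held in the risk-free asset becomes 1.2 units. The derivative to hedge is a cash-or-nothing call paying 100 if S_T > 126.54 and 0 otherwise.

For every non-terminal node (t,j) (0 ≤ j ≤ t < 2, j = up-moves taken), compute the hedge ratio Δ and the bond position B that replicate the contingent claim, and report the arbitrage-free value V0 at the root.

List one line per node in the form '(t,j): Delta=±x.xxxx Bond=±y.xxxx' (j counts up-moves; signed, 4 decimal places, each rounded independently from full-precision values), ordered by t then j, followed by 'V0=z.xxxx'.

Since d<R<u, set p* = (R−d)/(u−d) = 0.7083; price each node as the discounted p*-expectation of its children.
Payoff layer (t=2): V(2,0)=0.0000, V(2,1)=100.0000, V(2,2)=100.0000
(1,0): S=104.9200. Δ = (V_up−V_dn)/(S_up−S_dn) = (100.0000−0.0000)/(140.5928−90.2312) = 1.9856. V = [p*·100.0000 + (1−p*)·0.0000]/1.2 = 59.0278. B = V − Δ·S = -149.3056.
(1,1): S=163.4800. Δ = (V_up−V_dn)/(S_up−S_dn) = (100.0000−100.0000)/(219.0632−140.5928) = 0.0000. V = [p*·100.0000 + (1−p*)·100.0000]/1.2 = 83.3333. B = V − Δ·S = 83.3333.
(0,0): S=122.0000. Δ = (V_up−V_dn)/(S_up−S_dn) = (83.3333−59.0278)/(163.4800−104.9200) = 0.4151. V = [p*·83.3333 + (1−p*)·59.0278]/1.2 = 63.5368. B = V − Δ·S = 12.9003.
Root portfolio cost Δ·122+B reproduces V0=63.5368.

(0,0): Delta=0.4151 Bond=12.9003
(1,0): Delta=1.9856 Bond=-149.3056
(1,1): Delta=0.0000 Bond=83.3333
V0=63.5368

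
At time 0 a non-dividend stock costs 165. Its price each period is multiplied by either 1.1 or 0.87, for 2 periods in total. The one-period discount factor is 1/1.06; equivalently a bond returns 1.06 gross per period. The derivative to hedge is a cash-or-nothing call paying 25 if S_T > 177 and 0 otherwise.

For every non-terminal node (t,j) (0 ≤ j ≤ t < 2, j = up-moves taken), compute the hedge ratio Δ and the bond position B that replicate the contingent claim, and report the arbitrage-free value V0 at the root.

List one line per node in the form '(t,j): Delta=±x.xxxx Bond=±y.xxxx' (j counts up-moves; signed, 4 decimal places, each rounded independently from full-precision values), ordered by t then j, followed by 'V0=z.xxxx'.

No-arbitrage ⇒ martingale measure with p* = (R−d)/(u−d) = 0.8261.
Terminal values V(2,·): V(2,0)=0.0000, V(2,1)=0.0000, V(2,2)=25.0000
(1,0): S=143.5500. Δ = (V_up−V_dn)/(S_up−S_dn) = (0.0000−0.0000)/(157.9050−124.8885) = 0.0000. V = [p*·0.0000 + (1−p*)·0.0000]/1.06 = 0.0000. B = V − Δ·S = 0.0000.
(1,1): S=181.5000. Δ = (V_up−V_dn)/(S_up−S_dn) = (25.0000−0.0000)/(199.6500−157.9050) = 0.5989. V = [p*·25.0000 + (1−p*)·0.0000]/1.06 = 19.4832. B = V − Δ·S = -89.2125.
(0,0): S=165.0000. Δ = (V_up−V_dn)/(S_up−S_dn) = (19.4832−0.0000)/(181.5000−143.5500) = 0.5134. V = [p*·19.4832 + (1−p*)·0.0000]/1.06 = 15.1838. B = V − Δ·S = -69.5257.
Root portfolio cost Δ·165+B reproduces V0=15.1838.

(0,0): Delta=0.5134 Bond=-69.5257
(1,0): Delta=0.0000 Bond=0.0000
(1,1): Delta=0.5989 Bond=-89.2125
V0=15.1838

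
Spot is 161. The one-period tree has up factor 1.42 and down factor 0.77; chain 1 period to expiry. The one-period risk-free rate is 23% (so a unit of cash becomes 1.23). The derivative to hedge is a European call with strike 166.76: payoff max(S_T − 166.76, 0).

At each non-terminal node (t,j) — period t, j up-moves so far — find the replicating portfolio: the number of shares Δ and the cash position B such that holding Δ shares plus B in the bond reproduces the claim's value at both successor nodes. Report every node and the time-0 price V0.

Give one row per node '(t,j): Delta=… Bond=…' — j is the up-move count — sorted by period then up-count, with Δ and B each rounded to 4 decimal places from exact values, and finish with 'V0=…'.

Since d<R<u, set p* = (R−d)/(u−d) = 0.7077; price each node as the discounted p*-expectation of its children.
At expiry t=1: V(1,0)=0.0000, V(1,1)=61.8600
(0,0): S=161.0000. Δ = (V_up−V_dn)/(S_up−S_dn) = (61.8600−0.0000)/(228.6200−123.9700) = 0.5911. V = [p*·61.8600 + (1−p*)·0.0000]/1.23 = 35.5917. B = V − Δ·S = -59.5775.
The time-0 hedge costs 35.5917, which is the no-arbitrage price.

(0,0): Delta=0.5911 Bond=-59.5775
V0=35.5917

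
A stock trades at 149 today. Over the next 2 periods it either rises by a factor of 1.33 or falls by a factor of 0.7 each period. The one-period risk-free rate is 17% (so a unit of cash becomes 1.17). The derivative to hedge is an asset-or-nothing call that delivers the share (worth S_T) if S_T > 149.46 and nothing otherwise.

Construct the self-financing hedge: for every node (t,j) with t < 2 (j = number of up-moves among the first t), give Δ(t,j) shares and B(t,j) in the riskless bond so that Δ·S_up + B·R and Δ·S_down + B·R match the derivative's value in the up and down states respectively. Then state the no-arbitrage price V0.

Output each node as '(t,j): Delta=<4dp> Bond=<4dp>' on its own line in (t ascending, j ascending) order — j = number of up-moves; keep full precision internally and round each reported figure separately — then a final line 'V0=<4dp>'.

(0,0): Delta=1.7903 Bond=-159.5999
(1,0): Delta=0.0000 Bond=0.0000
(1,1): Delta=2.1111 Bond=-250.3002
V0=107.1599

Risk-neutral probability p* = (R−d)/(u−d) = (1.17−0.7)/(1.33−0.7) = 0.7460.
Terminal values V(2,·): V(2,0)=0.0000, V(2,1)=0.0000, V(2,2)=263.5661
Node (1,0) S=104.3000: V=(p*·0.0000+(1−p*)·0.0000)/1.17=0.0000; Δ=(0.0000−0.0000)/(138.7190−73.0100)=0.0000; B=V−Δ·S=0.0000
Node (1,1) S=198.1700: V=(p*·263.5661+(1−p*)·0.0000)/1.17=168.0587; Δ=(263.5661−0.0000)/(263.5661−138.7190)=2.1111; B=V−Δ·S=-250.3002
Node (0,0) S=149.0000: V=(p*·168.0587+(1−p*)·0.0000)/1.17=107.1599; Δ=(168.0587−0.0000)/(198.1700−104.3000)=1.7903; B=V−Δ·S=-159.5999
Check: Δ(0,0)·S0 + B(0,0) = 107.1599 = V0.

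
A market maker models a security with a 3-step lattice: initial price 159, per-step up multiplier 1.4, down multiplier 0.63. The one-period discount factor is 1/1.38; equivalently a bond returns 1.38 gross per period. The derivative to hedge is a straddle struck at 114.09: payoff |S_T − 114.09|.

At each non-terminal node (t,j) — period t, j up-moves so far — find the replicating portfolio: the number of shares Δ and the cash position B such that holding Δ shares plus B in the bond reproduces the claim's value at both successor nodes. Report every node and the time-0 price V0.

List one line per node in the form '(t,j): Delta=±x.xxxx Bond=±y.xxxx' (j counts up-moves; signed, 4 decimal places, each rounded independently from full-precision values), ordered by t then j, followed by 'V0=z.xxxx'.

(0,0): Delta=0.9885 Bond=-41.5514
(1,0): Delta=0.5052 Bond=-8.9237
(1,1): Delta=0.9943 Bond=-58.6320
(2,0): Delta=-1.0000 Bond=82.6739
(2,1): Delta=0.5233 Bond=-14.8477
(2,2): Delta=1.0000 Bond=-82.6739
V0=115.6276

No-arbitrage ⇒ martingale measure with p* = (R−d)/(u−d) = 0.9740.
Terminal payoffs: V(3,0)=74.3325, V(3,1)=25.7401, V(3,2)=82.2432, V(3,3)=322.2060
Node (2,0) S=63.1071: V=(p*·25.7401+(1−p*)·74.3325)/1.38=19.5668; Δ=(25.7401−74.3325)/(88.3499−39.7575)=-1.0000; B=V−Δ·S=82.6739
Node (2,1) S=140.2380: V=(p*·82.2432+(1−p*)·25.7401)/1.38=58.5330; Δ=(82.2432−25.7401)/(196.3332−88.3499)=0.5233; B=V−Δ·S=-14.8477
Node (2,2) S=311.6400: V=(p*·322.2060+(1−p*)·82.2432)/1.38=228.9661; Δ=(322.2060−82.2432)/(436.2960−196.3332)=1.0000; B=V−Δ·S=-82.6739
Node (1,0) S=100.1700: V=(p*·58.5330+(1−p*)·19.5668)/1.38=41.6818; Δ=(58.5330−19.5668)/(140.2380−63.1071)=0.5052; B=V−Δ·S=-8.9237
Node (1,1) S=222.6000: V=(p*·228.9661+(1−p*)·58.5330)/1.38=162.7096; Δ=(228.9661−58.5330)/(311.6400−140.2380)=0.9943; B=V−Δ·S=-58.6320
Node (0,0) S=159.0000: V=(p*·162.7096+(1−p*)·41.6818)/1.38=115.6276; Δ=(162.7096−41.6818)/(222.6000−100.1700)=0.9885; B=V−Δ·S=-41.5514
Check: Δ(0,0)·S0 + B(0,0) = 115.6276 = V0.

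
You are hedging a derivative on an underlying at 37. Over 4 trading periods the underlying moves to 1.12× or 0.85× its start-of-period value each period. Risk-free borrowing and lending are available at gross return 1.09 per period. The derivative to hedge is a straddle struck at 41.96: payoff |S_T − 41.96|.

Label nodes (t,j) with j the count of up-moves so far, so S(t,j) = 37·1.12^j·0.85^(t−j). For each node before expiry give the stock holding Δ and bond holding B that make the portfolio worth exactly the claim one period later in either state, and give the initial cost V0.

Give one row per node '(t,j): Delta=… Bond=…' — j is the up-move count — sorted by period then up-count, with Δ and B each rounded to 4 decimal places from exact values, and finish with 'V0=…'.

No-arbitrage ⇒ martingale measure with p* = (R−d)/(u−d) = 0.8889.
Payoff layer (t=4): V(4,0)=22.6458, V(4,1)=16.5107, V(4,2)=8.4268, V(4,3)=2.2250, V(4,4)=16.2602
(3,0): S=22.7226. Δ = (V_up−V_dn)/(S_up−S_dn) = (16.5107−22.6458)/(25.4493−19.3142) = -1.0000. V = [p*·16.5107 + (1−p*)·22.6458]/1.09 = 15.7728. B = V − Δ·S = 38.4954.
(3,1): S=29.9404. Δ = (V_up−V_dn)/(S_up−S_dn) = (8.4268−16.5107)/(33.5332−25.4493) = -1.0000. V = [p*·8.4268 + (1−p*)·16.5107]/1.09 = 8.5550. B = V − Δ·S = 38.4954.
(3,2): S=39.4509. Δ = (V_up−V_dn)/(S_up−S_dn) = (2.2250−8.4268)/(44.1850−33.5332) = -0.5822. V = [p*·2.2250 + (1−p*)·8.4268]/1.09 = 2.6735. B = V − Δ·S = 25.6430.
(3,3): S=51.9823. Δ = (V_up−V_dn)/(S_up−S_dn) = (16.2602−2.2250)/(58.2202−44.1850) = 1.0000. V = [p*·16.2602 + (1−p*)·2.2250]/1.09 = 13.4869. B = V − Δ·S = -38.4954.
(2,0): S=26.7325. Δ = (V_up−V_dn)/(S_up−S_dn) = (8.5550−15.7728)/(29.9404−22.7226) = -1.0000. V = [p*·8.5550 + (1−p*)·15.7728]/1.09 = 8.5844. B = V − Δ·S = 35.3169.
(2,1): S=35.2240. Δ = (V_up−V_dn)/(S_up−S_dn) = (2.6735−8.5550)/(39.4509−29.9404) = -0.6184. V = [p*·2.6735 + (1−p*)·8.5550]/1.09 = 3.0523. B = V − Δ·S = 24.8358.
(2,2): S=46.4128. Δ = (V_up−V_dn)/(S_up−S_dn) = (13.4869−2.6735)/(51.9823−39.4509) = 0.8629. V = [p*·13.4869 + (1−p*)·2.6735]/1.09 = 11.2710. B = V − Δ·S = -28.7788.
(1,0): S=31.4500. Δ = (V_up−V_dn)/(S_up−S_dn) = (3.0523−8.5844)/(35.2240−26.7325) = -0.6515. V = [p*·3.0523 + (1−p*)·8.5844]/1.09 = 3.3642. B = V − Δ·S = 23.8535.
(1,1): S=41.4400. Δ = (V_up−V_dn)/(S_up−S_dn) = (11.2710−3.0523)/(46.4128−35.2240) = 0.7346. V = [p*·11.2710 + (1−p*)·3.0523]/1.09 = 9.5026. B = V − Δ·S = -20.9373.
(0,0): S=37.0000. Δ = (V_up−V_dn)/(S_up−S_dn) = (9.5026−3.3642)/(41.4400−31.4500) = 0.6145. V = [p*·9.5026 + (1−p*)·3.3642]/1.09 = 8.0923. B = V − Δ·S = -14.6427.
Root portfolio cost Δ·37+B reproduces V0=8.0923.

(0,0): Delta=0.6145 Bond=-14.6427
(1,0): Delta=-0.6515 Bond=23.8535
(1,1): Delta=0.7346 Bond=-20.9373
(2,0): Delta=-1.0000 Bond=35.3169
(2,1): Delta=-0.6184 Bond=24.8358
(2,2): Delta=0.8629 Bond=-28.7788
(3,0): Delta=-1.0000 Bond=38.4954
(3,1): Delta=-1.0000 Bond=38.4954
(3,2): Delta=-0.5822 Bond=25.6430
(3,3): Delta=1.0000 Bond=-38.4954
V0=8.0923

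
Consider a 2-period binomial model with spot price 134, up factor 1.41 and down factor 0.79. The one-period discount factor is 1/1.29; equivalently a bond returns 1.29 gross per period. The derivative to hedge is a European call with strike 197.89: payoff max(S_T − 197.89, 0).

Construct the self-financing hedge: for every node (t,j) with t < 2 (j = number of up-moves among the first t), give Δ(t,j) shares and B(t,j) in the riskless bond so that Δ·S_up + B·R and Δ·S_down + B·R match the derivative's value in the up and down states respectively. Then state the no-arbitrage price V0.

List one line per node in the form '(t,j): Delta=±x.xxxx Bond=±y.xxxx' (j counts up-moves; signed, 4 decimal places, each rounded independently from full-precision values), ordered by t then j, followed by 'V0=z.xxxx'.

No-arbitrage ⇒ martingale measure with p* = (R−d)/(u−d) = 0.8065.
Payoff layer (t=2): V(2,0)=0.0000, V(2,1)=0.0000, V(2,2)=68.5154
  t=1,j=0: stock 105.8600 → up 149.2626 (V=0.0000), down 83.6294 (V=0.0000). Price 0.0000; hedge Δ=0.0000, bond B=0.0000.
  t=1,j=1: stock 188.9400 → up 266.4054 (V=68.5154), down 149.2626 (V=0.0000). Price 42.8328; hedge Δ=0.5849, bond B=-67.6759.
  t=0,j=0: stock 134.0000 → up 188.9400 (V=42.8328), down 105.8600 (V=0.0000). Price 26.7772; hedge Δ=0.5156, bond B=-42.3080.
The time-0 hedge costs 26.7772, which is the no-arbitrage price.

(0,0): Delta=0.5156 Bond=-42.3080
(1,0): Delta=0.0000 Bond=0.0000
(1,1): Delta=0.5849 Bond=-67.6759
V0=26.7772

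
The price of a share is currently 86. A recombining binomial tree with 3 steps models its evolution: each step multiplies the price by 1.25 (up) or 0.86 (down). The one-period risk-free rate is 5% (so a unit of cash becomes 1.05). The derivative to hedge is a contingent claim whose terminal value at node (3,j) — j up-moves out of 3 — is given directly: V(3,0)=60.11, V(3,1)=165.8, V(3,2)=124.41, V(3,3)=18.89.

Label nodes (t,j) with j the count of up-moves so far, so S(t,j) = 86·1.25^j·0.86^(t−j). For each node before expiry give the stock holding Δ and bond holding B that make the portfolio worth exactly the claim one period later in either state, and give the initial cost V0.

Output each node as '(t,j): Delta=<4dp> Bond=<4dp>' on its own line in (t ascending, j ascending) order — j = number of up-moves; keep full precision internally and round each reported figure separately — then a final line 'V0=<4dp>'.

(0,0): Delta=-0.4849 Bond=144.8843
(1,0): Delta=1.1238 Bond=33.1492
(1,1): Delta=-1.6499 Bond=277.3699
(2,0): Delta=4.2606 Bond=-164.7143
(2,1): Delta=-1.1480 Bond=244.8288
(2,2): Delta=-2.0135 Bond=340.0906
V0=103.1818

Since d<R<u, set p* = (R−d)/(u−d) = 0.4872; price each node as the discounted p*-expectation of its children.
Terminal values V(3,·): V(3,0)=60.1100, V(3,1)=165.8000, V(3,2)=124.4100, V(3,3)=18.8900
(2,0): S=63.6056. Δ = (V_up−V_dn)/(S_up−S_dn) = (165.8000−60.1100)/(79.5070−54.7008) = 4.2606. V = [p*·165.8000 + (1−p*)·60.1100]/1.05 = 106.2857. B = V − Δ·S = -164.7143.
(2,1): S=92.4500. Δ = (V_up−V_dn)/(S_up−S_dn) = (124.4100−165.8000)/(115.5625−79.5070) = -1.1480. V = [p*·124.4100 + (1−p*)·165.8000]/1.05 = 138.7006. B = V − Δ·S = 244.8288.
(2,2): S=134.3750. Δ = (V_up−V_dn)/(S_up−S_dn) = (18.8900−124.4100)/(167.9688−115.5625) = -2.0135. V = [p*·18.8900 + (1−p*)·124.4100]/1.05 = 69.5265. B = V − Δ·S = 340.0906.
(1,0): S=73.9600. Δ = (V_up−V_dn)/(S_up−S_dn) = (138.7006−106.2857)/(92.4500−63.6056) = 1.1238. V = [p*·138.7006 + (1−p*)·106.2857]/1.05 = 116.2644. B = V − Δ·S = 33.1492.
(1,1): S=107.5000. Δ = (V_up−V_dn)/(S_up−S_dn) = (69.5265−138.7006)/(134.3750−92.4500) = -1.6499. V = [p*·69.5265 + (1−p*)·138.7006]/1.05 = 100.0004. B = V − Δ·S = 277.3699.
(0,0): S=86.0000. Δ = (V_up−V_dn)/(S_up−S_dn) = (100.0004−116.2644)/(107.5000−73.9600) = -0.4849. V = [p*·100.0004 + (1−p*)·116.2644]/1.05 = 103.1818. B = V − Δ·S = 144.8843.
Self-financing check: at every node Δ·S+B equals the discounted successor values.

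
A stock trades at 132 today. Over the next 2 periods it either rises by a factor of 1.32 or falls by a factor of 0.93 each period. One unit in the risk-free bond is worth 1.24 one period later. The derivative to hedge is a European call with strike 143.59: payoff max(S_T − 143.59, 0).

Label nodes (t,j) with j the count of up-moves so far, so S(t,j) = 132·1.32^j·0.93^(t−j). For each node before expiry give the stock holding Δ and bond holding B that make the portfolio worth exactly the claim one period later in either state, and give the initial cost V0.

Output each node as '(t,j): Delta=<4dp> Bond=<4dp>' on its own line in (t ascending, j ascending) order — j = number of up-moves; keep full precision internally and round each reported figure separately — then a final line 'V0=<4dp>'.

(0,0): Delta=0.9055 Bond=-80.1002
(1,0): Delta=0.3854 Bond=-35.4869
(1,1): Delta=1.0000 Bond=-115.7984
V0=39.4194

The replicating-portfolio and risk-neutral prices coincide; use p* = (1.24−0.93)/(1.32−0.93) = 0.7949 for the latter.
Terminal values V(2,·): V(2,0)=0.0000, V(2,1)=18.4532, V(2,2)=86.4068
  t=1,j=0: stock 122.7600 → up 162.0432 (V=18.4532), down 114.1668 (V=0.0000). Price 11.8290; hedge Δ=0.3854, bond B=-35.4869.
  t=1,j=1: stock 174.2400 → up 229.9968 (V=86.4068), down 162.0432 (V=18.4532). Price 58.4416; hedge Δ=1.0000, bond B=-115.7984.
  t=0,j=0: stock 132.0000 → up 174.2400 (V=58.4416), down 122.7600 (V=11.8290). Price 39.4194; hedge Δ=0.9055, bond B=-80.1002.
Self-financing check: at every node Δ·S+B equals the discounted successor values.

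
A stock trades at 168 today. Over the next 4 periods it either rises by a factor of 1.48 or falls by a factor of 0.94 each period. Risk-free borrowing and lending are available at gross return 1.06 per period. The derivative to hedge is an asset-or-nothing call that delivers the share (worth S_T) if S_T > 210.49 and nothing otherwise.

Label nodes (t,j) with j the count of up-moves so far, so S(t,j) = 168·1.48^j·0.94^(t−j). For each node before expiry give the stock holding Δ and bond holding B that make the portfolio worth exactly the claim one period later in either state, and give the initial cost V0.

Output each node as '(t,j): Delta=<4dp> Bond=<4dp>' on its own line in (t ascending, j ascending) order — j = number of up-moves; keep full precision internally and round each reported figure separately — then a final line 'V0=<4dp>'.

Since d<R<u, set p* = (R−d)/(u−d) = 0.2222; price each node as the discounted p*-expectation of its children.
Payoff layer (t=4): V(4,0)=0.0000, V(4,1)=0.0000, V(4,2)=325.1535, V(4,3)=511.9438, V(4,4)=806.0392
  t=3,j=0: stock 139.5381 → up 206.5164 (V=0.0000), down 131.1658 (V=0.0000). Price 0.0000; hedge Δ=0.0000, bond B=0.0000.
  t=3,j=1: stock 219.6983 → up 325.1535 (V=325.1535), down 206.5164 (V=0.0000). Price 68.1664; hedge Δ=2.7407, bond B=-533.9697.
  t=3,j=2: stock 345.9080 → up 511.9438 (V=511.9438), down 325.1535 (V=325.1535). Price 345.9080; hedge Δ=1.0000, bond B=0.0000.
  t=3,j=3: stock 544.6211 → up 806.0392 (V=806.0392), down 511.9438 (V=511.9438). Price 544.6211; hedge Δ=1.0000, bond B=0.0000.
  t=2,j=0: stock 148.4448 → up 219.6983 (V=68.1664), down 139.5381 (V=0.0000). Price 14.2906; hedge Δ=0.8504, bond B=-111.9433.
  t=2,j=1: stock 233.7216 → up 345.9080 (V=345.9080), down 219.6983 (V=68.1664). Price 122.5346; hedge Δ=2.2006, bond B=-391.8017.
  t=2,j=2: stock 367.9872 → up 544.6211 (V=544.6211), down 345.9080 (V=345.9080). Price 367.9872; hedge Δ=1.0000, bond B=0.0000.
  t=1,j=0: stock 157.9200 → up 233.7216 (V=122.5346), down 148.4448 (V=14.2906). Price 36.1744; hedge Δ=1.2693, bond B=-164.2774.
  t=1,j=1: stock 248.6400 → up 367.9872 (V=367.9872), down 233.7216 (V=122.5346). Price 167.0563; hedge Δ=1.8281, bond B=-287.4855.
  t=0,j=0: stock 168.0000 → up 248.6400 (V=167.0563), down 157.9200 (V=36.1744). Price 61.5653; hedge Δ=1.4427, bond B=-180.8085.
The time-0 hedge costs 61.5653, which is the no-arbitrage price.

(0,0): Delta=1.4427 Bond=-180.8085
(1,0): Delta=1.2693 Bond=-164.2774
(1,1): Delta=1.8281 Bond=-287.4855
(2,0): Delta=0.8504 Bond=-111.9433
(2,1): Delta=2.2006 Bond=-391.8017
(2,2): Delta=1.0000 Bond=0.0000
(3,0): Delta=0.0000 Bond=0.0000
(3,1): Delta=2.7407 Bond=-533.9697
(3,2): Delta=1.0000 Bond=0.0000
(3,3): Delta=1.0000 Bond=0.0000
V0=61.5653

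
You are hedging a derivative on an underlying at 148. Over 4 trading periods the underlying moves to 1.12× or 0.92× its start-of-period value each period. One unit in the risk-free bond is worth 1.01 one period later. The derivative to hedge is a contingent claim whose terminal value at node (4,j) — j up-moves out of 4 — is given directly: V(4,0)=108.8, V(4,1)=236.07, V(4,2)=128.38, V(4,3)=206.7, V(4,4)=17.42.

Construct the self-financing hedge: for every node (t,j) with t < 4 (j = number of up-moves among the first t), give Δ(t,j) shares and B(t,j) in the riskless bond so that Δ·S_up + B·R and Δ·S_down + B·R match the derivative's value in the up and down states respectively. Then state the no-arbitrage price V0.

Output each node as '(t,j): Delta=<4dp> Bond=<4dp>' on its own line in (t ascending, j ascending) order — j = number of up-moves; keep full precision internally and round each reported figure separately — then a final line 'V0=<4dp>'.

(0,0): Delta=-0.4552 Bond=230.7296
(1,0): Delta=0.0379 Bond=165.8956
(1,1): Delta=-0.9503 Bond=315.0985
(2,0): Delta=0.8512 Bond=65.6766
(2,1): Delta=-0.7786 Bond=292.0721
(2,2): Delta=-1.1226 Bond=350.2441
(3,0): Delta=5.5217 Bond=-471.9228
(3,1): Delta=-3.8379 Bond=724.2020
(3,2): Delta=2.2928 Bond=-229.5960
(3,3): Delta=-4.5515 Bond=1066.7208
V0=163.3570

The replicating-portfolio and risk-neutral prices coincide; use p* = (1.01−0.92)/(1.12−0.92) = 0.4500 for the latter.
Terminal payoffs: V(4,0)=108.8000, V(4,1)=236.0700, V(4,2)=128.3800, V(4,3)=206.7000, V(4,4)=17.4200
  t=3,j=0: stock 115.2458 → up 129.0753 (V=236.0700), down 106.0262 (V=108.8000). Price 164.4272; hedge Δ=5.5217, bond B=-471.9228.
  t=3,j=1: stock 140.2993 → up 157.1352 (V=128.3800), down 129.0753 (V=236.0700). Price 185.7520; hedge Δ=-3.8379, bond B=724.2020.
  t=3,j=2: stock 170.7991 → up 191.2950 (V=206.7000), down 157.1352 (V=128.3800). Price 162.0040; hedge Δ=2.2928, bond B=-229.5960.
  t=3,j=3: stock 207.9293 → up 232.8809 (V=17.4200), down 191.2950 (V=206.7000). Price 120.3208; hedge Δ=-4.5515, bond B=1066.7208.
  t=2,j=0: stock 125.2672 → up 140.2993 (V=185.7520), down 115.2458 (V=164.4272). Price 172.3004; hedge Δ=0.8512, bond B=65.6766.
  t=2,j=1: stock 152.4992 → up 170.7991 (V=162.0040), down 140.2993 (V=185.7520). Price 173.3321; hedge Δ=-0.7786, bond B=292.0721.
  t=2,j=2: stock 185.6512 → up 207.9293 (V=120.3208), down 170.7991 (V=162.0040). Price 141.8283; hedge Δ=-1.1226, bond B=350.2441.
  t=1,j=0: stock 136.1600 → up 152.4992 (V=173.3321), down 125.2672 (V=172.3004). Price 171.0541; hedge Δ=0.0379, bond B=165.8956.
  t=1,j=1: stock 165.7600 → up 185.6512 (V=141.8283), down 152.4992 (V=173.3321). Price 157.5795; hedge Δ=-0.9503, bond B=315.0985.
  t=0,j=0: stock 148.0000 → up 165.7600 (V=157.5795), down 136.1600 (V=171.0541). Price 163.3570; hedge Δ=-0.4552, bond B=230.7296.
The time-0 hedge costs 163.3570, which is the no-arbitrage price.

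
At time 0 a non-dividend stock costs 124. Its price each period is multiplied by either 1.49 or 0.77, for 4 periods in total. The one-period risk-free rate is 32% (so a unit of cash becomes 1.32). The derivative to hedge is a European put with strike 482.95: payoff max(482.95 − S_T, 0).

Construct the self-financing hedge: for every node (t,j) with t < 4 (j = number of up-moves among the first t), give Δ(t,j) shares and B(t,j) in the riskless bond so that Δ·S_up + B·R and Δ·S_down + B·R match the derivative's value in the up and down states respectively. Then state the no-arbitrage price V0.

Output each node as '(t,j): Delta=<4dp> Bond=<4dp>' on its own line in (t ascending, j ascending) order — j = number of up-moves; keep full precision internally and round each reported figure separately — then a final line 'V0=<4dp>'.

Risk-neutral probability p* = (R−d)/(u−d) = (1.32−0.77)/(1.49−0.77) = 0.7639.
Terminal payoffs: V(4,0)=439.3602, V(4,1)=398.6010, V(4,2)=319.7291, V(4,3)=167.1070, V(4,4)=0.0000
Node (3,0) S=56.6101: V=(p*·398.6010+(1−p*)·439.3602)/1.32=309.2611; Δ=(398.6010−439.3602)/(84.3490−43.5898)=-1.0000; B=V−Δ·S=365.8712
Node (3,1) S=109.5442: V=(p*·319.7291+(1−p*)·398.6010)/1.32=256.3270; Δ=(319.7291−398.6010)/(163.2209−84.3490)=-1.0000; B=V−Δ·S=365.8712
Node (3,2) S=211.9751: V=(p*·167.1070+(1−p*)·319.7291)/1.32=153.8961; Δ=(167.1070−319.7291)/(315.8430−163.2209)=-1.0000; B=V−Δ·S=365.8712
Node (3,3) S=410.1857: V=(p*·0.0000+(1−p*)·167.1070)/1.32=29.8908; Δ=(0.0000−167.1070)/(611.1767−315.8430)=-0.5658; B=V−Δ·S=261.9839
Node (2,0) S=73.5196: V=(p*·256.3270+(1−p*)·309.2611)/1.32=203.6556; Δ=(256.3270−309.2611)/(109.5442−56.6101)=-1.0000; B=V−Δ·S=277.1752
Node (2,1) S=142.2652: V=(p*·153.8961+(1−p*)·256.3270)/1.32=134.9100; Δ=(153.8961−256.3270)/(211.9751−109.5442)=-1.0000; B=V−Δ·S=277.1752
Node (2,2) S=275.2924: V=(p*·29.8908+(1−p*)·153.8961)/1.32=44.8256; Δ=(29.8908−153.8961)/(410.1857−211.9751)=-0.6256; B=V−Δ·S=217.0552
Node (1,0) S=95.4800: V=(p*·134.9100+(1−p*)·203.6556)/1.32=114.5012; Δ=(134.9100−203.6556)/(142.2652−73.5196)=-1.0000; B=V−Δ·S=209.9812
Node (1,1) S=184.7600: V=(p*·44.8256+(1−p*)·134.9100)/1.32=50.0724; Δ=(44.8256−134.9100)/(275.2924−142.2652)=-0.6772; B=V−Δ·S=175.1895
Node (0,0) S=124.0000: V=(p*·50.0724+(1−p*)·114.5012)/1.32=49.4581; Δ=(50.0724−114.5012)/(184.7600−95.4800)=-0.7216; B=V−Δ·S=138.9426
The time-0 hedge costs 49.4581, which is the no-arbitrage price.

(0,0): Delta=-0.7216 Bond=138.9426
(1,0): Delta=-1.0000 Bond=209.9812
(1,1): Delta=-0.6772 Bond=175.1895
(2,0): Delta=-1.0000 Bond=277.1752
(2,1): Delta=-1.0000 Bond=277.1752
(2,2): Delta=-0.6256 Bond=217.0552
(3,0): Delta=-1.0000 Bond=365.8712
(3,1): Delta=-1.0000 Bond=365.8712
(3,2): Delta=-1.0000 Bond=365.8712
(3,3): Delta=-0.5658 Bond=261.9839
V0=49.4581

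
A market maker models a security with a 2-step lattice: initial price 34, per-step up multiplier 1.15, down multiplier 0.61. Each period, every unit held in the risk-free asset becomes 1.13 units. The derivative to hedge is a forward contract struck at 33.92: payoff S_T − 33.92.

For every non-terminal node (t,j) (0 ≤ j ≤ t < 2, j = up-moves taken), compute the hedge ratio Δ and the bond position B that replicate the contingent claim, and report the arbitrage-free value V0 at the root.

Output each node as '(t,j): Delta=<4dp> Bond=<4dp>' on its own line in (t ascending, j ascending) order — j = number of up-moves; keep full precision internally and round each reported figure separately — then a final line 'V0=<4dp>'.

(0,0): Delta=1.0000 Bond=-26.5643
(1,0): Delta=1.0000 Bond=-30.0177
(1,1): Delta=1.0000 Bond=-30.0177
V0=7.4357

Under the risk-neutral measure, an up-move has probability p* = (R−d)/(u−d) = 0.9630 and values discount at R = 1.13.
At expiry t=2: V(2,0)=-21.2686, V(2,1)=-10.0690, V(2,2)=11.0450
(1,0): S=20.7400. Δ = (V_up−V_dn)/(S_up−S_dn) = (-10.0690−-21.2686)/(23.8510−12.6514) = 1.0000. V = [p*·-10.0690 + (1−p*)·-21.2686]/1.13 = -9.2777. B = V − Δ·S = -30.0177.
(1,1): S=39.1000. Δ = (V_up−V_dn)/(S_up−S_dn) = (11.0450−-10.0690)/(44.9650−23.8510) = 1.0000. V = [p*·11.0450 + (1−p*)·-10.0690]/1.13 = 9.0823. B = V − Δ·S = -30.0177.
(0,0): S=34.0000. Δ = (V_up−V_dn)/(S_up−S_dn) = (9.0823−-9.2777)/(39.1000−20.7400) = 1.0000. V = [p*·9.0823 + (1−p*)·-9.2777]/1.13 = 7.4357. B = V − Δ·S = -26.5643.
Root portfolio cost Δ·34+B reproduces V0=7.4357.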